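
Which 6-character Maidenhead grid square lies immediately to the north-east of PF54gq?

PF54hr

Longitude subsquare g = 6; +1 → 7 = h.
Latitude subsquare q = 16; +1 → 17 = r.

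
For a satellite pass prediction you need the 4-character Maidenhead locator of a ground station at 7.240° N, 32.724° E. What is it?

KJ67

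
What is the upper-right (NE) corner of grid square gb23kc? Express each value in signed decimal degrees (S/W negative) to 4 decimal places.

-76.8750, -55.0833

Field G=6, B=1: +6·20° lon, +1·10° lat → SW at lon -60°, lat -80°.
Square 2, 3: +2·2° lon, +3·1° lat → SW at lon -56°, lat -77°.
Subsquare k=10, c=2: +10·0.0833333° lon, +2·0.0416667° lat → SW at lon -55.1667°, lat -76.9167°.
Cell spans 0.0833333° lon × 0.0416667° lat. NE corner is SW corner plus one full cell.
latitude -76.8750, longitude -55.0833.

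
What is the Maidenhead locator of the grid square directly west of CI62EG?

CI62dg

Longitude subsquare e = 4; −1 → 3 = d.
The latitude characters are unchanged.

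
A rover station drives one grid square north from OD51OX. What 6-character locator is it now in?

Latitude subsquare x = 23; +1 → 24, wraps to 0 = a, carry into square.
Latitude square 1; +1 → 2.
The longitude characters are unchanged.

OD52oa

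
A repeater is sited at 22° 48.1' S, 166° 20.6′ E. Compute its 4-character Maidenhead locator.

RG37

Shift to the Maidenhead origin (180°W, 90°S): lon 346.34, lat 67.20.
Field: 346.34/20 → 17 → R, 67.20/10 → 6 → G; chars RG.
Square: 6.34/2 → 3, 7.20/1 → 7; chars 37.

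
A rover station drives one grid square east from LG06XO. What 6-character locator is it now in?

Longitude subsquare x = 23; +1 → 24, wraps to 0 = a, carry into square.
Longitude square 0; +1 → 1.
The latitude characters are unchanged.

LG16ao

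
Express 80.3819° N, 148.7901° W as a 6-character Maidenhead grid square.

BR50oj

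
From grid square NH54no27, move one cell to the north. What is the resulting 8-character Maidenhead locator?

Latitude extended square 7; +1 → 8.
The longitude characters are unchanged.

NH54no28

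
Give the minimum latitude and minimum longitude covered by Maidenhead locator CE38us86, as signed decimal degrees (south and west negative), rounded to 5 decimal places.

Field C=2, E=4: +2·20° lon, +4·10° lat → SW at lon -140°, lat -50°.
Square 3, 8: +3·2° lon, +8·1° lat → SW at lon -134°, lat -42°.
Subsquare u=20, s=18: +20·0.0833333° lon, +18·0.0416667° lat → SW at lon -132.333°, lat -41.25°.
Extended square 8, 6: +8·0.00833333° lon, +6·0.00416667° lat → SW at lon -132.267°, lat -41.225°.
latitude -41.22500, longitude -132.26667.

-41.22500, -132.26667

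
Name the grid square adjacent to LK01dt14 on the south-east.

Longitude extended square 1; +1 → 2.
Latitude extended square 4; −1 → 3.

LK01dt23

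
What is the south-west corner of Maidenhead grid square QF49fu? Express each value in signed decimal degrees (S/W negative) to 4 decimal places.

-30.1667, 148.4167

Field Q=16, F=5: +16·20° lon, +5·10° lat → SW at lon 140°, lat -40°.
Square 4, 9: +4·2° lon, +9·1° lat → SW at lon 148°, lat -31°.
Subsquare f=5, u=20: +5·0.0833333° lon, +20·0.0416667° lat → SW at lon 148.417°, lat -30.1667°.
latitude -30.1667, longitude 148.4167.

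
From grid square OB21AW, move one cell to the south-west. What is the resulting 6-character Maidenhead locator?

OB11xv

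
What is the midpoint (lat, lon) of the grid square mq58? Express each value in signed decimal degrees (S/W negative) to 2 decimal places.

Field M=12, Q=16: +12·20° lon, +16·10° lat → SW at lon 60°, lat 70°.
Square 5, 8: +5·2° lon, +8·1° lat → SW at lon 70°, lat 78°.
Cell spans 2° lon × 1° lat. Centre is SW corner plus half of each.
latitude 78.50, longitude 71.00.

78.50, 71.00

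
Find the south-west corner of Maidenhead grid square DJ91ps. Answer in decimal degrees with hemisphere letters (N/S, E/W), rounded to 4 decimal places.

Field D=3, J=9: +3·20° lon, +9·10° lat → SW at lon -120°, lat 0°.
Square 9, 1: +9·2° lon, +1·1° lat → SW at lon -102°, lat 1°.
Subsquare p=15, s=18: +15·0.0833333° lon, +18·0.0416667° lat → SW at lon -100.75°, lat 1.75°.
latitude 1.7500° N, longitude 100.7500° W.

1.7500° N, 100.7500° W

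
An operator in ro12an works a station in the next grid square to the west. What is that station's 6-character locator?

RO02xn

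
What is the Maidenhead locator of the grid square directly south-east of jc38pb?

Longitude subsquare p = 15; +1 → 16 = q.
Latitude subsquare b = 1; −1 → 0 = a.

JC38qa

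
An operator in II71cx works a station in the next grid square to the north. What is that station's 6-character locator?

II72ca

Latitude subsquare x = 23; +1 → 24, wraps to 0 = a, carry into square.
Latitude square 1; +1 → 2.
The longitude characters are unchanged.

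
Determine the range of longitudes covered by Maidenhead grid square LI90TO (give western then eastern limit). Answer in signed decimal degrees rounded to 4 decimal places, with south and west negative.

59.5833, 59.6667

Field L=11, I=8: +11·20° lon, +8·10° lat → SW at lon 40°, lat -10°.
Square 9, 0: +9·2° lon, +0·1° lat → SW at lon 58°, lat -10°.
Subsquare t=19, o=14: +19·0.0833333° lon, +14·0.0416667° lat → SW at lon 59.5833°, lat -9.41667°.
Cell spans 0.0833333° lon × 0.0416667° lat.
west 59.5833, east 59.6667.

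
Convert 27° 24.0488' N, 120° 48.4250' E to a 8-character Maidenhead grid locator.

Offset from 180°W / 90°S: lon 300.80708°, lat 117.40081°.
Field: lon ⌊300.80708/20⌋ = 15 → P; lat ⌊117.40081/10⌋ = 11 → L.
Square: lon ⌊0.80708/2⌋ = 0; lat ⌊7.40081/1⌋ = 7.
Subsquare: lon ⌊0.80708/0.0833333⌋ = 9 → j; lat ⌊0.40081/0.0416667⌋ = 9 → j.
Extended square: lon ⌊0.05708/0.00833333⌋ = 6; lat ⌊0.02581/0.00416667⌋ = 6.

PL07jj66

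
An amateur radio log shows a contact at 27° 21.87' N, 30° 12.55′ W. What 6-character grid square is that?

HL47vi

Shift to the Maidenhead origin (180°W, 90°S): lon 149.7908, lat 117.3645.
Field: lon ⌊149.7908/20⌋ = 7 → H; lat ⌊117.3645/10⌋ = 11 → L.
Square: lon ⌊9.7908/2⌋ = 4; lat ⌊7.3645/1⌋ = 7.
Subsquare: lon ⌊1.7908/0.0833333⌋ = 21 → v; lat ⌊0.3645/0.0416667⌋ = 8 → i.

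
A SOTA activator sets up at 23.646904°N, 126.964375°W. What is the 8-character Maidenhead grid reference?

Add 180° to longitude and 90° to latitude: 53.03562, 113.64690.
Field (20°×10°, letters A–R): lon ⌊53.03562/20⌋ = 2 → C; lat ⌊113.64690/10⌋ = 11 → L.
Square (2°×1°, digits 0–9): lon ⌊13.03562/2⌋ = 6; lat ⌊3.64690/1⌋ = 3.
Subsquare (5′×2.5′, letters a–x): lon ⌊1.03562/0.0833333⌋ = 12 → m; lat ⌊0.64690/0.0416667⌋ = 15 → p.
Extended square (30″×15″, digits 0–9): lon ⌊0.03562/0.00833333⌋ = 4; lat ⌊0.02190/0.00416667⌋ = 5.

CL63mp45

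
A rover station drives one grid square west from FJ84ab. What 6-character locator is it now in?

FJ74xb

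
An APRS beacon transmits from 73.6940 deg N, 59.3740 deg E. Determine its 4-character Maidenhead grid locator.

Offset from 180°W / 90°S: lon 239.37°, lat 163.69°.
Field: 239.37/20 → 11 → L, 163.69/10 → 16 → Q; chars LQ.
Square: 19.37/2 → 9, 3.69/1 → 3; chars 93.

LQ93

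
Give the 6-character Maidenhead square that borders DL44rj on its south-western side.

DL44qi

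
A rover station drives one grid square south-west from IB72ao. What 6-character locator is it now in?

Longitude subsquare a = 0; −1 → -1, wraps to 23 = x, carry into square.
Longitude square 7; −1 → 6.
Latitude subsquare o = 14; −1 → 13 = n.

IB62xn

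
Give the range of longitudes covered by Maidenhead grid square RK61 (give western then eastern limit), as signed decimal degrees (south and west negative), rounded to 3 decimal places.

172.000, 174.000

Field R=17, K=10: +17·20° lon, +10·10° lat → SW at lon 160°, lat 10°.
Square 6, 1: +6·2° lon, +1·1° lat → SW at lon 172°, lat 11°.
Cell spans 2° lon × 1° lat.
west 172.000, east 174.000.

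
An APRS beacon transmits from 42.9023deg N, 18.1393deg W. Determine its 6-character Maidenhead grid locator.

Shift to the Maidenhead origin (180°W, 90°S): lon 161.8607, lat 132.9023.
Field (20°×10°, letters A–R): lon ⌊161.8607/20⌋ = 8 → I; lat ⌊132.9023/10⌋ = 13 → N.
Square (2°×1°, digits 0–9): lon ⌊1.8607/2⌋ = 0; lat ⌊2.9023/1⌋ = 2.
Subsquare (5′×2.5′, letters a–x): lon ⌊1.8607/0.0833333⌋ = 22 → w; lat ⌊0.9023/0.0416667⌋ = 21 → v.

IN02wv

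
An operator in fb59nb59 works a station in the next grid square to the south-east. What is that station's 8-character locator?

FB59nb68

Longitude extended square 5; +1 → 6.
Latitude extended square 9; −1 → 8.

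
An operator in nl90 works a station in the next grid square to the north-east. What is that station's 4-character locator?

OL01

Longitude square 9; +1 → 10, wraps to 0, carry into field.
Longitude field N = 13; +1 → 14 = O.
Latitude square 0; +1 → 1.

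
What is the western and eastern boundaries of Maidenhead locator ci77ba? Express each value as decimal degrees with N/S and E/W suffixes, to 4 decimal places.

Field C=2, I=8: +2·20° lon, +8·10° lat → SW at lon -140°, lat -10°.
Square 7, 7: +7·2° lon, +7·1° lat → SW at lon -126°, lat -3°.
Subsquare b=1, a=0: +1·0.0833333° lon, +0·0.0416667° lat → SW at lon -125.917°, lat -3°.
Cell spans 0.0833333° lon × 0.0416667° lat.
west 125.9167° W, east 125.8333° W.

125.9167° W, 125.8333° W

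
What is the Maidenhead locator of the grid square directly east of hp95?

IP05

Longitude square 9; +1 → 10, wraps to 0, carry into field.
Longitude field H = 7; +1 → 8 = I.
The latitude characters are unchanged.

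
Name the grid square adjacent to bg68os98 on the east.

Longitude extended square 9; +1 → 10, wraps to 0, carry into subsquare.
Longitude subsquare o = 14; +1 → 15 = p.
The latitude characters are unchanged.

BG68ps08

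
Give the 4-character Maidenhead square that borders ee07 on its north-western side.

DE98

Longitude square 0; −1 → -1, wraps to 9, carry into field.
Longitude field E = 4; −1 → 3 = D.
Latitude square 7; +1 → 8.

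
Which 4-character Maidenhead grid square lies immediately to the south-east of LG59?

LG68

Longitude square 5; +1 → 6.
Latitude square 9; −1 → 8.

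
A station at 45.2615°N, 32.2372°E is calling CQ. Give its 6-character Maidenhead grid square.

Add 180° to longitude and 90° to latitude: 212.2372, 135.2615.
Field: 212.2372/20 → 10 → K, 135.2615/10 → 13 → N; chars KN.
Square: 12.2372/2 → 6, 5.2615/1 → 5; chars 65.
Subsquare: 0.2372/0.0833333 → 2 → c, 0.2615/0.0416667 → 6 → g; chars cg.

KN65cg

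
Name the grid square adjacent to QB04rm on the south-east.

Longitude subsquare r = 17; +1 → 18 = s.
Latitude subsquare m = 12; −1 → 11 = l.

QB04sl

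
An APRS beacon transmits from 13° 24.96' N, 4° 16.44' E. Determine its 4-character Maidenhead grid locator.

JK23

Shift to the Maidenhead origin (180°W, 90°S): lon 184.27, lat 103.42.
Field: lon ⌊184.27/20⌋ = 9 → J; lat ⌊103.42/10⌋ = 10 → K.
Square: lon ⌊4.27/2⌋ = 2; lat ⌊3.42/1⌋ = 3.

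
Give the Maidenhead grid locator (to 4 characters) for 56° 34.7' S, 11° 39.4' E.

Offset from 180°W / 90°S: lon 191.66°, lat 33.42°.
Field: lon ⌊191.66/20⌋ = 9 → J; lat ⌊33.42/10⌋ = 3 → D.
Square: lon ⌊11.66/2⌋ = 5; lat ⌊3.42/1⌋ = 3.

JD53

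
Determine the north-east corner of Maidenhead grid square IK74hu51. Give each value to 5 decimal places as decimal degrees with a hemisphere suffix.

14.84167° N, 5.36667° W

Field I=8, K=10: +8·20° lon, +10·10° lat → SW at lon -20°, lat 10°.
Square 7, 4: +7·2° lon, +4·1° lat → SW at lon -6°, lat 14°.
Subsquare h=7, u=20: +7·0.0833333° lon, +20·0.0416667° lat → SW at lon -5.41667°, lat 14.8333°.
Extended square 5, 1: +5·0.00833333° lon, +1·0.00416667° lat → SW at lon -5.375°, lat 14.8375°.
Cell spans 0.00833333° lon × 0.00416667° lat. NE corner is SW corner plus one full cell.
latitude 14.84167° N, longitude 5.36667° W.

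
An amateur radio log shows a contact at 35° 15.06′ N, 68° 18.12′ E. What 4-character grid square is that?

Add 180° to longitude and 90° to latitude: 248.30, 125.25.
Field: lon ⌊248.30/20⌋ = 12 → M; lat ⌊125.25/10⌋ = 12 → M.
Square: lon ⌊8.30/2⌋ = 4; lat ⌊5.25/1⌋ = 5.

MM45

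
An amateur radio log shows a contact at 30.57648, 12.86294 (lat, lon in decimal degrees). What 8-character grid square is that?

Shift to the Maidenhead origin (180°W, 90°S): lon 192.86294, lat 120.57648.
Field: 192.86294/20 → 9 → J, 120.57648/10 → 12 → M; chars JM.
Square: 12.86294/2 → 6, 0.57648/1 → 0; chars 60.
Subsquare: 0.86294/0.0833333 → 10 → k, 0.57648/0.0416667 → 13 → n; chars kn.
Extended square: 0.02961/0.00833333 → 3, 0.03481/0.00416667 → 8; chars 38.

JM60kn38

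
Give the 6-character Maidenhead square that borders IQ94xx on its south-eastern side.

JQ04aw

Longitude subsquare x = 23; +1 → 24, wraps to 0 = a, carry into square.
Longitude square 9; +1 → 10, wraps to 0, carry into field.
Longitude field I = 8; +1 → 9 = J.
Latitude subsquare x = 23; −1 → 22 = w.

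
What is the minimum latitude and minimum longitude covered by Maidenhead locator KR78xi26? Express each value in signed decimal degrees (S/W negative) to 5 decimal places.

Field K=10, R=17: +10·20° lon, +17·10° lat → SW at lon 20°, lat 80°.
Square 7, 8: +7·2° lon, +8·1° lat → SW at lon 34°, lat 88°.
Subsquare x=23, i=8: +23·0.0833333° lon, +8·0.0416667° lat → SW at lon 35.9167°, lat 88.3333°.
Extended square 2, 6: +2·0.00833333° lon, +6·0.00416667° lat → SW at lon 35.9333°, lat 88.3583°.
latitude 88.35833, longitude 35.93333.

88.35833, 35.93333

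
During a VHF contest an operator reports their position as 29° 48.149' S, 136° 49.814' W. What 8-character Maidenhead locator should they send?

CG10oe07

Shift to the Maidenhead origin (180°W, 90°S): lon 43.16977, lat 60.19752.
Field: lon ⌊43.16977/20⌋ = 2 → C; lat ⌊60.19752/10⌋ = 6 → G.
Square: lon ⌊3.16977/2⌋ = 1; lat ⌊0.19752/1⌋ = 0.
Subsquare: lon ⌊1.16977/0.0833333⌋ = 14 → o; lat ⌊0.19752/0.0416667⌋ = 4 → e.
Extended square: lon ⌊0.00310/0.00833333⌋ = 0; lat ⌊0.03085/0.00416667⌋ = 7.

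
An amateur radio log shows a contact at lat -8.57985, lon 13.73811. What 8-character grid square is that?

JI61uk80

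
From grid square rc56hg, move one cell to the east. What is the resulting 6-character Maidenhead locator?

Longitude subsquare h = 7; +1 → 8 = i.
The latitude characters are unchanged.

RC56ig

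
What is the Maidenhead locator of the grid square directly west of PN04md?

PN04ld

Longitude subsquare m = 12; −1 → 11 = l.
The latitude characters are unchanged.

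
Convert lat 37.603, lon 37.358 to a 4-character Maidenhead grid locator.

KM87

Shift to the Maidenhead origin (180°W, 90°S): lon 217.36, lat 127.60.
Field (20°×10°, letters A–R): 217.36/20 → 10 → K, 127.60/10 → 12 → M; chars KM.
Square (2°×1°, digits 0–9): 17.36/2 → 8, 7.60/1 → 7; chars 87.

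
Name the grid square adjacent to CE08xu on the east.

Longitude subsquare x = 23; +1 → 24, wraps to 0 = a, carry into square.
Longitude square 0; +1 → 1.
The latitude characters are unchanged.

CE18au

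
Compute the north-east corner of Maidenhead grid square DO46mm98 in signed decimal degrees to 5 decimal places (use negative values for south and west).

Field D=3, O=14: +3·20° lon, +14·10° lat → SW at lon -120°, lat 50°.
Square 4, 6: +4·2° lon, +6·1° lat → SW at lon -112°, lat 56°.
Subsquare m=12, m=12: +12·0.0833333° lon, +12·0.0416667° lat → SW at lon -111°, lat 56.5°.
Extended square 9, 8: +9·0.00833333° lon, +8·0.00416667° lat → SW at lon -110.925°, lat 56.5333°.
Cell spans 0.00833333° lon × 0.00416667° lat. NE corner is SW corner plus one full cell.
latitude 56.53750, longitude -110.91667.

56.53750, -110.91667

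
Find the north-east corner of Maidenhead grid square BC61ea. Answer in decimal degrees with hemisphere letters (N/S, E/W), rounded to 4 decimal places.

68.9583° S, 147.5833° W

Field B=1, C=2: +1·20° lon, +2·10° lat → SW at lon -160°, lat -70°.
Square 6, 1: +6·2° lon, +1·1° lat → SW at lon -148°, lat -69°.
Subsquare e=4, a=0: +4·0.0833333° lon, +0·0.0416667° lat → SW at lon -147.667°, lat -69°.
Cell spans 0.0833333° lon × 0.0416667° lat. NE corner is SW corner plus one full cell.
latitude 68.9583° S, longitude 147.5833° W.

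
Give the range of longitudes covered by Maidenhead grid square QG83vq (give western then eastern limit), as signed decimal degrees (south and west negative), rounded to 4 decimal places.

157.7500, 157.8333

Field Q=16, G=6: +16·20° lon, +6·10° lat → SW at lon 140°, lat -30°.
Square 8, 3: +8·2° lon, +3·1° lat → SW at lon 156°, lat -27°.
Subsquare v=21, q=16: +21·0.0833333° lon, +16·0.0416667° lat → SW at lon 157.75°, lat -26.3333°.
Cell spans 0.0833333° lon × 0.0416667° lat.
west 157.7500, east 157.8333.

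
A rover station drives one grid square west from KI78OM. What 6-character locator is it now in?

KI78nm

Longitude subsquare o = 14; −1 → 13 = n.
The latitude characters are unchanged.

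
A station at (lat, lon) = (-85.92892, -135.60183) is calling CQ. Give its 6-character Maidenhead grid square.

Add 180° to longitude and 90° to latitude: 44.3982, 4.0711.
Field: 44.3982/20 → 2 → C, 4.0711/10 → 0 → A; chars CA.
Square: 4.3982/2 → 2, 4.0711/1 → 4; chars 24.
Subsquare: 0.3982/0.0833333 → 4 → e, 0.0711/0.0416667 → 1 → b; chars eb.

CA24eb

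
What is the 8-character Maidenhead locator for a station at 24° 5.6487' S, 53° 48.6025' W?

Shift to the Maidenhead origin (180°W, 90°S): lon 126.18996, lat 65.90586.
Field: lon ⌊126.18996/20⌋ = 6 → G; lat ⌊65.90586/10⌋ = 6 → G.
Square: lon ⌊6.18996/2⌋ = 3; lat ⌊5.90586/1⌋ = 5.
Subsquare: lon ⌊0.18996/0.0833333⌋ = 2 → c; lat ⌊0.90586/0.0416667⌋ = 21 → v.
Extended square: lon ⌊0.02329/0.00833333⌋ = 2; lat ⌊0.03086/0.00416667⌋ = 7.

GG35cv27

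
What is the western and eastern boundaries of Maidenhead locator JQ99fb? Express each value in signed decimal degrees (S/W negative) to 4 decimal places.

18.4167, 18.5000

Field J=9, Q=16: +9·20° lon, +16·10° lat → SW at lon 0°, lat 70°.
Square 9, 9: +9·2° lon, +9·1° lat → SW at lon 18°, lat 79°.
Subsquare f=5, b=1: +5·0.0833333° lon, +1·0.0416667° lat → SW at lon 18.4167°, lat 79.0417°.
Cell spans 0.0833333° lon × 0.0416667° lat.
west 18.4167, east 18.5000.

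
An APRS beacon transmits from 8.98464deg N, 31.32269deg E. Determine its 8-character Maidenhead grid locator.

KJ58px86

Add 180° to longitude and 90° to latitude: 211.32269, 98.98464.
Field: lon ⌊211.32269/20⌋ = 10 → K; lat ⌊98.98464/10⌋ = 9 → J.
Square: lon ⌊11.32269/2⌋ = 5; lat ⌊8.98464/1⌋ = 8.
Subsquare: lon ⌊1.32269/0.0833333⌋ = 15 → p; lat ⌊0.98464/0.0416667⌋ = 23 → x.
Extended square: lon ⌊0.07269/0.00833333⌋ = 8; lat ⌊0.02631/0.00416667⌋ = 6.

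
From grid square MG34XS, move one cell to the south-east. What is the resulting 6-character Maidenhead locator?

Longitude subsquare x = 23; +1 → 24, wraps to 0 = a, carry into square.
Longitude square 3; +1 → 4.
Latitude subsquare s = 18; −1 → 17 = r.

MG44ar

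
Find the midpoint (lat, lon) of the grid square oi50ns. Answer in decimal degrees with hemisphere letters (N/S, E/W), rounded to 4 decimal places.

Field O=14, I=8: +14·20° lon, +8·10° lat → SW at lon 100°, lat -10°.
Square 5, 0: +5·2° lon, +0·1° lat → SW at lon 110°, lat -10°.
Subsquare n=13, s=18: +13·0.0833333° lon, +18·0.0416667° lat → SW at lon 111.083°, lat -9.25°.
Cell spans 0.0833333° lon × 0.0416667° lat. Centre is SW corner plus half of each.
latitude 9.2292° S, longitude 111.1250° E.

9.2292° S, 111.1250° E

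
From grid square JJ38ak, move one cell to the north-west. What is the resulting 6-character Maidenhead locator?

JJ28xl

Longitude subsquare a = 0; −1 → -1, wraps to 23 = x, carry into square.
Longitude square 3; −1 → 2.
Latitude subsquare k = 10; +1 → 11 = l.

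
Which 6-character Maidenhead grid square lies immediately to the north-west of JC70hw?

JC70gx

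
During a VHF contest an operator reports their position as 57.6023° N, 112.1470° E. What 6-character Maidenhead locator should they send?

OO67bo

Offset from 180°W / 90°S: lon 292.1470°, lat 147.6023°.
Field (20°×10°, letters A–R): lon ⌊292.1470/20⌋ = 14 → O; lat ⌊147.6023/10⌋ = 14 → O.
Square (2°×1°, digits 0–9): lon ⌊12.1470/2⌋ = 6; lat ⌊7.6023/1⌋ = 7.
Subsquare (5′×2.5′, letters a–x): lon ⌊0.1470/0.0833333⌋ = 1 → b; lat ⌊0.6023/0.0416667⌋ = 14 → o.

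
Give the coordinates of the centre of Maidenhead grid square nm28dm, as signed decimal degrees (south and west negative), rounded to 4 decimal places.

Field N=13, M=12: +13·20° lon, +12·10° lat → SW at lon 80°, lat 30°.
Square 2, 8: +2·2° lon, +8·1° lat → SW at lon 84°, lat 38°.
Subsquare d=3, m=12: +3·0.0833333° lon, +12·0.0416667° lat → SW at lon 84.25°, lat 38.5°.
Cell spans 0.0833333° lon × 0.0416667° lat. Centre is SW corner plus half of each.
latitude 38.5208, longitude 84.2917.

38.5208, 84.2917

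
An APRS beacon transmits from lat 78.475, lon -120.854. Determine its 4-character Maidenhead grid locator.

CQ98

Add 180° to longitude and 90° to latitude: 59.15, 168.47.
Field: lon ⌊59.15/20⌋ = 2 → C; lat ⌊168.47/10⌋ = 16 → Q.
Square: lon ⌊19.15/2⌋ = 9; lat ⌊8.47/1⌋ = 8.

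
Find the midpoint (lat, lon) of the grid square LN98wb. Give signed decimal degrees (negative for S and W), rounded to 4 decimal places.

48.0625, 59.8750

Field L=11, N=13: +11·20° lon, +13·10° lat → SW at lon 40°, lat 40°.
Square 9, 8: +9·2° lon, +8·1° lat → SW at lon 58°, lat 48°.
Subsquare w=22, b=1: +22·0.0833333° lon, +1·0.0416667° lat → SW at lon 59.8333°, lat 48.0417°.
Cell spans 0.0833333° lon × 0.0416667° lat. Centre is SW corner plus half of each.
latitude 48.0625, longitude 59.8750.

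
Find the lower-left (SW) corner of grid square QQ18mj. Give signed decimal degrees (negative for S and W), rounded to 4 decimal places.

Field Q=16, Q=16: +16·20° lon, +16·10° lat → SW at lon 140°, lat 70°.
Square 1, 8: +1·2° lon, +8·1° lat → SW at lon 142°, lat 78°.
Subsquare m=12, j=9: +12·0.0833333° lon, +9·0.0416667° lat → SW at lon 143°, lat 78.375°.
latitude 78.3750, longitude 143.0000.

78.3750, 143.0000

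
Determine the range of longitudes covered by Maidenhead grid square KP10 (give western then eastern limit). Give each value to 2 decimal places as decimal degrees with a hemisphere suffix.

Field K=10, P=15: +10·20° lon, +15·10° lat → SW at lon 20°, lat 60°.
Square 1, 0: +1·2° lon, +0·1° lat → SW at lon 22°, lat 60°.
Cell spans 2° lon × 1° lat.
west 22.00° E, east 24.00° E.

22.00° E, 24.00° E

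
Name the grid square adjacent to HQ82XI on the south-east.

HQ92ah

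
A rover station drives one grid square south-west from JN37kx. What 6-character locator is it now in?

JN37jw

Longitude subsquare k = 10; −1 → 9 = j.
Latitude subsquare x = 23; −1 → 22 = w.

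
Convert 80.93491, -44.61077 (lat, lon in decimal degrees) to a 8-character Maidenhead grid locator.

GR70qw64

Shift to the Maidenhead origin (180°W, 90°S): lon 135.38923, lat 170.93491.
Field: lon ⌊135.38923/20⌋ = 6 → G; lat ⌊170.93491/10⌋ = 17 → R.
Square: lon ⌊15.38923/2⌋ = 7; lat ⌊0.93491/1⌋ = 0.
Subsquare: lon ⌊1.38923/0.0833333⌋ = 16 → q; lat ⌊0.93491/0.0416667⌋ = 22 → w.
Extended square: lon ⌊0.05590/0.00833333⌋ = 6; lat ⌊0.01824/0.00416667⌋ = 4.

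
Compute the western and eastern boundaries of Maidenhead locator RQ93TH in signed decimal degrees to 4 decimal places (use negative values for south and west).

179.5833, 179.6667

Field R=17, Q=16: +17·20° lon, +16·10° lat → SW at lon 160°, lat 70°.
Square 9, 3: +9·2° lon, +3·1° lat → SW at lon 178°, lat 73°.
Subsquare t=19, h=7: +19·0.0833333° lon, +7·0.0416667° lat → SW at lon 179.583°, lat 73.2917°.
Cell spans 0.0833333° lon × 0.0416667° lat.
west 179.5833, east 179.6667.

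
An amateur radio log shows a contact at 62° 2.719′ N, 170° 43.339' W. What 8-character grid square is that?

AP42pb30

Offset from 180°W / 90°S: lon 9.27768°, lat 152.04532°.
Field: lon ⌊9.27768/20⌋ = 0 → A; lat ⌊152.04532/10⌋ = 15 → P.
Square: lon ⌊9.27768/2⌋ = 4; lat ⌊2.04532/1⌋ = 2.
Subsquare: lon ⌊1.27768/0.0833333⌋ = 15 → p; lat ⌊0.04532/0.0416667⌋ = 1 → b.
Extended square: lon ⌊0.02768/0.00833333⌋ = 3; lat ⌊0.00365/0.00416667⌋ = 0.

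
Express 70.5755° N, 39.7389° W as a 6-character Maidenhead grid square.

Offset from 180°W / 90°S: lon 140.2611°, lat 160.5755°.
Field: 140.2611/20 → 7 → H, 160.5755/10 → 16 → Q; chars HQ.
Square: 0.2611/2 → 0, 0.5755/1 → 0; chars 00.
Subsquare: 0.2611/0.0833333 → 3 → d, 0.5755/0.0416667 → 13 → n; chars dn.

HQ00dn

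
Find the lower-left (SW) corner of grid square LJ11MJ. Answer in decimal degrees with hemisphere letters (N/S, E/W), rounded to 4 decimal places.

1.3750° N, 43.0000° E

Field L=11, J=9: +11·20° lon, +9·10° lat → SW at lon 40°, lat 0°.
Square 1, 1: +1·2° lon, +1·1° lat → SW at lon 42°, lat 1°.
Subsquare m=12, j=9: +12·0.0833333° lon, +9·0.0416667° lat → SW at lon 43°, lat 1.375°.
latitude 1.3750° N, longitude 43.0000° E.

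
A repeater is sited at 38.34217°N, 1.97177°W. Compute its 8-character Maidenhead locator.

IM98ai32

Add 180° to longitude and 90° to latitude: 178.02823, 128.34217.
Field (20°×10°, letters A–R): lon ⌊178.02823/20⌋ = 8 → I; lat ⌊128.34217/10⌋ = 12 → M.
Square (2°×1°, digits 0–9): lon ⌊18.02823/2⌋ = 9; lat ⌊8.34217/1⌋ = 8.
Subsquare (5′×2.5′, letters a–x): lon ⌊0.02823/0.0833333⌋ = 0 → a; lat ⌊0.34217/0.0416667⌋ = 8 → i.
Extended square (30″×15″, digits 0–9): lon ⌊0.02823/0.00833333⌋ = 3; lat ⌊0.00884/0.00416667⌋ = 2.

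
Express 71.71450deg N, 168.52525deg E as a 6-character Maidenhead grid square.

Offset from 180°W / 90°S: lon 348.5253°, lat 161.7145°.
Field: lon ⌊348.5253/20⌋ = 17 → R; lat ⌊161.7145/10⌋ = 16 → Q.
Square: lon ⌊8.5253/2⌋ = 4; lat ⌊1.7145/1⌋ = 1.
Subsquare: lon ⌊0.5253/0.0833333⌋ = 6 → g; lat ⌊0.7145/0.0416667⌋ = 17 → r.

RQ41gr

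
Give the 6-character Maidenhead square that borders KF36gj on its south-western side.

KF36fi

Longitude subsquare g = 6; −1 → 5 = f.
Latitude subsquare j = 9; −1 → 8 = i.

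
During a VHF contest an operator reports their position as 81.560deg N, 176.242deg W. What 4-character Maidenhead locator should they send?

AR11

Offset from 180°W / 90°S: lon 3.76°, lat 171.56°.
Field: lon ⌊3.76/20⌋ = 0 → A; lat ⌊171.56/10⌋ = 17 → R.
Square: lon ⌊3.76/2⌋ = 1; lat ⌊1.56/1⌋ = 1.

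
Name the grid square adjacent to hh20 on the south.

Latitude square 0; −1 → -1, wraps to 9, carry into field.
Latitude field H = 7; −1 → 6 = G.
The longitude characters are unchanged.

HG29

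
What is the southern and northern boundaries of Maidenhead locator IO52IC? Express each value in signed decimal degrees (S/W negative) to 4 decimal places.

Field I=8, O=14: +8·20° lon, +14·10° lat → SW at lon -20°, lat 50°.
Square 5, 2: +5·2° lon, +2·1° lat → SW at lon -10°, lat 52°.
Subsquare i=8, c=2: +8·0.0833333° lon, +2·0.0416667° lat → SW at lon -9.33333°, lat 52.0833°.
Cell spans 0.0833333° lon × 0.0416667° lat.
south 52.0833, north 52.1250.

52.0833, 52.1250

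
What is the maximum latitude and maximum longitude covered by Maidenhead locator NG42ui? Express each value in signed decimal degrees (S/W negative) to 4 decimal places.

-27.6250, 89.7500

Field N=13, G=6: +13·20° lon, +6·10° lat → SW at lon 80°, lat -30°.
Square 4, 2: +4·2° lon, +2·1° lat → SW at lon 88°, lat -28°.
Subsquare u=20, i=8: +20·0.0833333° lon, +8·0.0416667° lat → SW at lon 89.6667°, lat -27.6667°.
Cell spans 0.0833333° lon × 0.0416667° lat. NE corner is SW corner plus one full cell.
latitude -27.6250, longitude 89.7500.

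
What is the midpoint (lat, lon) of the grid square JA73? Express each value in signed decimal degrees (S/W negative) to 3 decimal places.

-86.500, 15.000

Field J=9, A=0: +9·20° lon, +0·10° lat → SW at lon 0°, lat -90°.
Square 7, 3: +7·2° lon, +3·1° lat → SW at lon 14°, lat -87°.
Cell spans 2° lon × 1° lat. Centre is SW corner plus half of each.
latitude -86.500, longitude 15.000.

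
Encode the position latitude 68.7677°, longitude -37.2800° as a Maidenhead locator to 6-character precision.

HP18is

Shift to the Maidenhead origin (180°W, 90°S): lon 142.7200, lat 158.7677.
Field (20°×10°, letters A–R): lon ⌊142.7200/20⌋ = 7 → H; lat ⌊158.7677/10⌋ = 15 → P.
Square (2°×1°, digits 0–9): lon ⌊2.7200/2⌋ = 1; lat ⌊8.7677/1⌋ = 8.
Subsquare (5′×2.5′, letters a–x): lon ⌊0.7200/0.0833333⌋ = 8 → i; lat ⌊0.7677/0.0416667⌋ = 18 → s.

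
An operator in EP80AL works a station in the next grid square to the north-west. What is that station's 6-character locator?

Longitude subsquare a = 0; −1 → -1, wraps to 23 = x, carry into square.
Longitude square 8; −1 → 7.
Latitude subsquare l = 11; +1 → 12 = m.

EP70xm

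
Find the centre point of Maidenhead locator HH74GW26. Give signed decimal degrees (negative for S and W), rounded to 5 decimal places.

-15.05625, -25.47917

Field H=7, H=7: +7·20° lon, +7·10° lat → SW at lon -40°, lat -20°.
Square 7, 4: +7·2° lon, +4·1° lat → SW at lon -26°, lat -16°.
Subsquare g=6, w=22: +6·0.0833333° lon, +22·0.0416667° lat → SW at lon -25.5°, lat -15.0833°.
Extended square 2, 6: +2·0.00833333° lon, +6·0.00416667° lat → SW at lon -25.4833°, lat -15.0583°.
Cell spans 0.00833333° lon × 0.00416667° lat. Centre is SW corner plus half of each.
latitude -15.05625, longitude -25.47917.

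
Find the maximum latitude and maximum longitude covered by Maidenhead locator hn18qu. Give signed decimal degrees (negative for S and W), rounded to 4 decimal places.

Field H=7, N=13: +7·20° lon, +13·10° lat → SW at lon -40°, lat 40°.
Square 1, 8: +1·2° lon, +8·1° lat → SW at lon -38°, lat 48°.
Subsquare q=16, u=20: +16·0.0833333° lon, +20·0.0416667° lat → SW at lon -36.6667°, lat 48.8333°.
Cell spans 0.0833333° lon × 0.0416667° lat. NE corner is SW corner plus one full cell.
latitude 48.8750, longitude -36.5833.

48.8750, -36.5833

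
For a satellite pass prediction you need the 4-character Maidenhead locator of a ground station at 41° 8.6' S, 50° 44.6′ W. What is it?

GE48

Add 180° to longitude and 90° to latitude: 129.26, 48.86.
Field (20°×10°, letters A–R): 129.26/20 → 6 → G, 48.86/10 → 4 → E; chars GE.
Square (2°×1°, digits 0–9): 9.26/2 → 4, 8.86/1 → 8; chars 48.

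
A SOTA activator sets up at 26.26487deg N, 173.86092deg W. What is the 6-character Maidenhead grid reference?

AL36bg

Offset from 180°W / 90°S: lon 6.1391°, lat 116.2649°.
Field: lon ⌊6.1391/20⌋ = 0 → A; lat ⌊116.2649/10⌋ = 11 → L.
Square: lon ⌊6.1391/2⌋ = 3; lat ⌊6.2649/1⌋ = 6.
Subsquare: lon ⌊0.1391/0.0833333⌋ = 1 → b; lat ⌊0.2649/0.0416667⌋ = 6 → g.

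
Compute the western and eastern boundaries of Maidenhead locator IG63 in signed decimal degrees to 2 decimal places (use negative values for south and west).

-8.00, -6.00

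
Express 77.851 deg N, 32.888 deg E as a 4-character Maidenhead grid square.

KQ67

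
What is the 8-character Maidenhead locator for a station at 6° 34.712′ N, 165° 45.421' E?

RJ26vn08

Offset from 180°W / 90°S: lon 345.75702°, lat 96.57853°.
Field (20°×10°, letters A–R): 345.75702/20 → 17 → R, 96.57853/10 → 9 → J; chars RJ.
Square (2°×1°, digits 0–9): 5.75702/2 → 2, 6.57853/1 → 6; chars 26.
Subsquare (5′×2.5′, letters a–x): 1.75702/0.0833333 → 21 → v, 0.57853/0.0416667 → 13 → n; chars vn.
Extended square (30″×15″, digits 0–9): 0.00702/0.00833333 → 0, 0.03687/0.00416667 → 8; chars 08.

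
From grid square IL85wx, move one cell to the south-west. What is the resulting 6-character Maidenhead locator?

IL85vw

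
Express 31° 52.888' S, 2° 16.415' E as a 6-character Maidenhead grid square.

JF18dc

Add 180° to longitude and 90° to latitude: 182.2736, 58.1185.
Field: lon ⌊182.2736/20⌋ = 9 → J; lat ⌊58.1185/10⌋ = 5 → F.
Square: lon ⌊2.2736/2⌋ = 1; lat ⌊8.1185/1⌋ = 8.
Subsquare: lon ⌊0.2736/0.0833333⌋ = 3 → d; lat ⌊0.1185/0.0416667⌋ = 2 → c.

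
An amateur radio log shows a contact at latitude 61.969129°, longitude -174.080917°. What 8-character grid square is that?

Offset from 180°W / 90°S: lon 5.91908°, lat 151.96913°.
Field: 5.91908/20 → 0 → A, 151.96913/10 → 15 → P; chars AP.
Square: 5.91908/2 → 2, 1.96913/1 → 1; chars 21.
Subsquare: 1.91908/0.0833333 → 23 → x, 0.96913/0.0416667 → 23 → x; chars xx.
Extended square: 0.00242/0.00833333 → 0, 0.01080/0.00416667 → 2; chars 02.

AP21xx02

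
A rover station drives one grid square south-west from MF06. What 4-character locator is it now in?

LF95

Longitude square 0; −1 → -1, wraps to 9, carry into field.
Longitude field M = 12; −1 → 11 = L.
Latitude square 6; −1 → 5.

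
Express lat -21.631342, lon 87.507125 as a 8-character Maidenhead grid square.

NG38si08

Offset from 180°W / 90°S: lon 267.50712°, lat 68.36866°.
Field (20°×10°, letters A–R): lon ⌊267.50712/20⌋ = 13 → N; lat ⌊68.36866/10⌋ = 6 → G.
Square (2°×1°, digits 0–9): lon ⌊7.50712/2⌋ = 3; lat ⌊8.36866/1⌋ = 8.
Subsquare (5′×2.5′, letters a–x): lon ⌊1.50712/0.0833333⌋ = 18 → s; lat ⌊0.36866/0.0416667⌋ = 8 → i.
Extended square (30″×15″, digits 0–9): lon ⌊0.00712/0.00833333⌋ = 0; lat ⌊0.03532/0.00416667⌋ = 8.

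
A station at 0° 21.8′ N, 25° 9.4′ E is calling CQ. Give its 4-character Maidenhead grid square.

KJ20

Add 180° to longitude and 90° to latitude: 205.16, 90.36.
Field: 205.16/20 → 10 → K, 90.36/10 → 9 → J; chars KJ.
Square: 5.16/2 → 2, 0.36/1 → 0; chars 20.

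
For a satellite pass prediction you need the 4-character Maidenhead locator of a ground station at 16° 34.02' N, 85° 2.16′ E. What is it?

NK26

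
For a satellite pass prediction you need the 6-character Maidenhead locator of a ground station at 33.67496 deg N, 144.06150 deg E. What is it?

QM23aq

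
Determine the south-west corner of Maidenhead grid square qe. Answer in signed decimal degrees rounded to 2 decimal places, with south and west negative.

Field Q=16, E=4: +16·20° lon, +4·10° lat → SW at lon 140°, lat -50°.
latitude -50.00, longitude 140.00.

-50.00, 140.00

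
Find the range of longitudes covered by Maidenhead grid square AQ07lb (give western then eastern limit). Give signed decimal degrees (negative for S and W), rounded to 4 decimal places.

-179.0833, -179.0000

Field A=0, Q=16: +0·20° lon, +16·10° lat → SW at lon -180°, lat 70°.
Square 0, 7: +0·2° lon, +7·1° lat → SW at lon -180°, lat 77°.
Subsquare l=11, b=1: +11·0.0833333° lon, +1·0.0416667° lat → SW at lon -179.083°, lat 77.0417°.
Cell spans 0.0833333° lon × 0.0416667° lat.
west -179.0833, east -179.0000.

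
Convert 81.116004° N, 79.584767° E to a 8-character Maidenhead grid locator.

MR91tc07

Offset from 180°W / 90°S: lon 259.58477°, lat 171.11600°.
Field (20°×10°, letters A–R): 259.58477/20 → 12 → M, 171.11600/10 → 17 → R; chars MR.
Square (2°×1°, digits 0–9): 19.58477/2 → 9, 1.11600/1 → 1; chars 91.
Subsquare (5′×2.5′, letters a–x): 1.58477/0.0833333 → 19 → t, 0.11600/0.0416667 → 2 → c; chars tc.
Extended square (30″×15″, digits 0–9): 0.00143/0.00833333 → 0, 0.03267/0.00416667 → 7; chars 07.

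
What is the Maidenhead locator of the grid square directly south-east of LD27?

Longitude square 2; +1 → 3.
Latitude square 7; −1 → 6.

LD36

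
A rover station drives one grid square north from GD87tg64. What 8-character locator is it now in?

GD87tg65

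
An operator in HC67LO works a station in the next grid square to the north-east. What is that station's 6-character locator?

Longitude subsquare l = 11; +1 → 12 = m.
Latitude subsquare o = 14; +1 → 15 = p.

HC67mp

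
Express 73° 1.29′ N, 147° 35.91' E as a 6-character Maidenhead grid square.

Shift to the Maidenhead origin (180°W, 90°S): lon 327.5985, lat 163.0215.
Field: lon ⌊327.5985/20⌋ = 16 → Q; lat ⌊163.0215/10⌋ = 16 → Q.
Square: lon ⌊7.5985/2⌋ = 3; lat ⌊3.0215/1⌋ = 3.
Subsquare: lon ⌊1.5985/0.0833333⌋ = 19 → t; lat ⌊0.0215/0.0416667⌋ = 0 → a.

QQ33ta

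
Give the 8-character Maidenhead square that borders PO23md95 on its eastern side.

PO23nd05

Longitude extended square 9; +1 → 10, wraps to 0, carry into subsquare.
Longitude subsquare m = 12; +1 → 13 = n.
The latitude characters are unchanged.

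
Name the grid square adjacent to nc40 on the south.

NB49

Latitude square 0; −1 → -1, wraps to 9, carry into field.
Latitude field C = 2; −1 → 1 = B.
The longitude characters are unchanged.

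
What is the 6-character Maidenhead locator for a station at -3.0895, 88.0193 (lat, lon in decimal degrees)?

NI46av

Offset from 180°W / 90°S: lon 268.0193°, lat 86.9105°.
Field: lon ⌊268.0193/20⌋ = 13 → N; lat ⌊86.9105/10⌋ = 8 → I.
Square: lon ⌊8.0193/2⌋ = 4; lat ⌊6.9105/1⌋ = 6.
Subsquare: lon ⌊0.0193/0.0833333⌋ = 0 → a; lat ⌊0.9105/0.0416667⌋ = 21 → v.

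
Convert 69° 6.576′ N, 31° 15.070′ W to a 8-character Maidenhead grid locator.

Shift to the Maidenhead origin (180°W, 90°S): lon 148.74883, lat 159.10960.
Field: lon ⌊148.74883/20⌋ = 7 → H; lat ⌊159.10960/10⌋ = 15 → P.
Square: lon ⌊8.74883/2⌋ = 4; lat ⌊9.10960/1⌋ = 9.
Subsquare: lon ⌊0.74883/0.0833333⌋ = 8 → i; lat ⌊0.10960/0.0416667⌋ = 2 → c.
Extended square: lon ⌊0.08217/0.00833333⌋ = 9; lat ⌊0.02627/0.00416667⌋ = 6.

HP49ic96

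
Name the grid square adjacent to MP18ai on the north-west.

Longitude subsquare a = 0; −1 → -1, wraps to 23 = x, carry into square.
Longitude square 1; −1 → 0.
Latitude subsquare i = 8; +1 → 9 = j.

MP08xj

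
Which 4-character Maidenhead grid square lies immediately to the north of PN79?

PO70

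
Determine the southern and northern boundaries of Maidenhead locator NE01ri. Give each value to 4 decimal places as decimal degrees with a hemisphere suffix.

48.6667° S, 48.6250° S

Field N=13, E=4: +13·20° lon, +4·10° lat → SW at lon 80°, lat -50°.
Square 0, 1: +0·2° lon, +1·1° lat → SW at lon 80°, lat -49°.
Subsquare r=17, i=8: +17·0.0833333° lon, +8·0.0416667° lat → SW at lon 81.4167°, lat -48.6667°.
Cell spans 0.0833333° lon × 0.0416667° lat.
south 48.6667° S, north 48.6250° S.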